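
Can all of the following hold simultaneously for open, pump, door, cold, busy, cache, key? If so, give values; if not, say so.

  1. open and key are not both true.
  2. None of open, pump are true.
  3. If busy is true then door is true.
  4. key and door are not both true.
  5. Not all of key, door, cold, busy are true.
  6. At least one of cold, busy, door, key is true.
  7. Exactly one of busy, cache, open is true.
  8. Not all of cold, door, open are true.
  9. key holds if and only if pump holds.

open = False, pump = False, door = False, cold = True, busy = False, cache = True, key = False

  (1) open=F, key=F — not both ✓
  (2) {open, pump}: 0 true — none ✓
  (3) busy=F ⇒ door: vacuous ✓
  (4) key=F, door=F — not both ✓
  (5) {key, door, cold, busy}: 1/4 true — not all ✓
  (6) {cold, busy, door, key}: 1 true — at least one ✓
  (7) {busy, cache, open}: 1 true — exactly one ✓
  (8) {cold, door, open}: 1/3 true — not all ✓
  (9) key=F, pump=F — same ✓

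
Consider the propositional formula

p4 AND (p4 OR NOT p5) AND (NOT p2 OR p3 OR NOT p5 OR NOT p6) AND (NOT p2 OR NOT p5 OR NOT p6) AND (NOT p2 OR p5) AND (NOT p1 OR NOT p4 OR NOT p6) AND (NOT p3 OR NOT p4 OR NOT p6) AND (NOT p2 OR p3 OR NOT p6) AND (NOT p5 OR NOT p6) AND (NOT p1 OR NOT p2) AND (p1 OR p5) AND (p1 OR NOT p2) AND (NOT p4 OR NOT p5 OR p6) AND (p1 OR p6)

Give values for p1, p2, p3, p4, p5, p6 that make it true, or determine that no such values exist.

p1: True; p2: False; p3: False; p4: True; p5: False; p6: False

Unit clause (p4) forces p4 = True.
Set p1 = True.
  then (NOT p1 OR NOT p4 OR NOT p6) forces p6 = False.
  then (NOT p1 OR NOT p2) forces p2 = False.
  then (NOT p4 OR NOT p5 OR p6) forces p5 = False.
Set p3 = False.
All clauses satisfied.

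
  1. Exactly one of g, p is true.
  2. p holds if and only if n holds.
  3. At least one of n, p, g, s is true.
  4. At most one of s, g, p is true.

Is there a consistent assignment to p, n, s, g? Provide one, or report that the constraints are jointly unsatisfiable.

p=F, n=F, s=F, g=T

  (1) {g, p}: 1 true — exactly one ✓
  (2) p=F, n=F — same ✓
  (3) {n, p, g, s}: 1 true — at least one ✓
  (4) {s, g, p}: 1 true — at most one ✓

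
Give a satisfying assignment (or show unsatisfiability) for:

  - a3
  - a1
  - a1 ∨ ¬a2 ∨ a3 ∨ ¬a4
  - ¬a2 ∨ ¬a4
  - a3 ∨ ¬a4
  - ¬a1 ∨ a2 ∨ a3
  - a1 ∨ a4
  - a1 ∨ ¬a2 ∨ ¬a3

Unit clause (a3) forces a3 = True.
Unit clause (a1) forces a1 = True.
Set a2 = False.
Set a4 = True.
All clauses satisfied.

a1=T, a2=F, a3=T, a4=T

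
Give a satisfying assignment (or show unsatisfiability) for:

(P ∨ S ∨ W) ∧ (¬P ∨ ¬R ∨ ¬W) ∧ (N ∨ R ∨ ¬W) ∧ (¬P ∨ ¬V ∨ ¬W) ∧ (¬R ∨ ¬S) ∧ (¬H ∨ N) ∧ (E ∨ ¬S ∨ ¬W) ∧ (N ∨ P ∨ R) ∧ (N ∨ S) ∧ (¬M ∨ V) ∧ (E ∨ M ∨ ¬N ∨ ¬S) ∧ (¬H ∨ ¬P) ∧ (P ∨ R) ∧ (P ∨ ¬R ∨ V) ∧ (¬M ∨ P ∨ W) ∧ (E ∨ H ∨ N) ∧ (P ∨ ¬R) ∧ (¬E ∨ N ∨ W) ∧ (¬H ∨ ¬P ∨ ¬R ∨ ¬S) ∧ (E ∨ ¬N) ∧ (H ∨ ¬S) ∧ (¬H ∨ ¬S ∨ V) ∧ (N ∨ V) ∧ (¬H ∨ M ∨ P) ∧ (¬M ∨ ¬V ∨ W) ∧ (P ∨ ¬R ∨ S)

Try M = True:
  (¬M ∨ V) forces V = True.
  (¬M ∨ ¬V ∨ W) forces W = True.
  (¬P ∨ ¬V ∨ ¬W) forces P = False.
  (P ∨ R) forces R = True.
  clause (P ∨ ¬R) is falsified — backtrack.
So M = False.
Set S = False.
  then (N ∨ S) forces N = True.
  then (E ∨ ¬N) forces E = True.
Set R = True.
  then (P ∨ ¬R) forces P = True.
  then (¬P ∨ ¬R ∨ ¬W) forces W = False.
  then (¬H ∨ ¬P) forces H = False.
Set V = False.
All clauses satisfied.

M = False; S = False; R = True; H = False; P = True; E = True; N = True; W = False; V = False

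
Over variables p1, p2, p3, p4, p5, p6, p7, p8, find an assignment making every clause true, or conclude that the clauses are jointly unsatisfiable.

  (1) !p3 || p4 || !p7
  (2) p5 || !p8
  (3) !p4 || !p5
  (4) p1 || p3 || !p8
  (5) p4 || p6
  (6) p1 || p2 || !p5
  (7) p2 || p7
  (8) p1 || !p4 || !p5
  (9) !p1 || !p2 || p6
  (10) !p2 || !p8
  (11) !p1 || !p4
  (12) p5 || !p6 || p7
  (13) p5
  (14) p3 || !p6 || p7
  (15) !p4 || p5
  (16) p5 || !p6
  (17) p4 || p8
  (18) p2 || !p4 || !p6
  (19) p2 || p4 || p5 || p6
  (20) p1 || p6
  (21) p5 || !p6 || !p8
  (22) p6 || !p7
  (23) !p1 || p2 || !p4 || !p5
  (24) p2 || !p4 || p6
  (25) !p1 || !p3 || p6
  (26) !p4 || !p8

Unit clause (p5) forces p5 = True.
In (!p4 || !p5) only !p4 is left, so p4 = False.
In (p4 || p6) only p6 is left, so p6 = True.
In (p4 || p8) only p8 is left, so p8 = True.
In (!p2 || !p8) only !p2 is left, so p2 = False.
In (p1 || p2 || !p5) only p1 is left, so p1 = True.
In (p2 || p7) only p7 is left, so p7 = True.
In (!p3 || p4 || !p7) only !p3 is left, so p3 = False.
All clauses satisfied.

p1=T, p2=F, p3=F, p4=F, p5=T, p6=T, p7=T, p8=T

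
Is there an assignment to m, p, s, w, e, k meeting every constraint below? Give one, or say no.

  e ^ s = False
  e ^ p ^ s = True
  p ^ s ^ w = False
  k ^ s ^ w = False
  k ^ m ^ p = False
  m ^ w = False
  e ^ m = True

m: False; p: True; s: True; w: False; e: True; k: True

e ^ s = T ^ T = False ✓
e ^ p ^ s = T ^ T ^ T = True ✓
p ^ s ^ w = T ^ T ^ F = False ✓
k ^ s ^ w = T ^ T ^ F = False ✓
k ^ m ^ p = T ^ F ^ T = False ✓
m ^ w = F ^ F = False ✓
e ^ m = T ^ F = True ✓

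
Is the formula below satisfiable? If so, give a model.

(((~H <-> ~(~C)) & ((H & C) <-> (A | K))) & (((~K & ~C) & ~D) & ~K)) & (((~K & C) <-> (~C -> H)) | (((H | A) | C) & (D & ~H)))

The formula is unsatisfiable.

Case C = True: the conjunct ~C is False.
Case C = False: the formula simplifies to ((H & ~((A | K))) & ((~K & ~D) & ~K)) & (~H | ((H | A) & (D & ~H))).
  H = True: the conjunct ~H | ((H | A) & (D & ~H)) becomes ~True | (True & False) = False.
  H = False: the conjunct H is False.
Both cases fail — unsatisfiable.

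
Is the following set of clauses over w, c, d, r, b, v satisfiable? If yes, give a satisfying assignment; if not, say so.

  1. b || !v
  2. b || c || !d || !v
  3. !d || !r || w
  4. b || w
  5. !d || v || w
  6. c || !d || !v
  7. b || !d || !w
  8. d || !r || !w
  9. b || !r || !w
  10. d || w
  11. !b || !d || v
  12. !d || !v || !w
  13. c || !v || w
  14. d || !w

w = False, c = True, d = True, r = False, b = True, v = True

Try w = True:
  (d || !w) forces d = True.
  (b || !d || !w) forces b = True.
  (!b || !d || v) forces v = True.
  clause (!d || !v || !w) is falsified — backtrack.
So w = False.
  then (b || w) forces b = True.
  then (d || w) forces d = True.
  then (!b || !d || v) forces v = True.
  then (c || !v || w) forces c = True.
  then (!d || !r || w) forces r = False.
All clauses satisfied.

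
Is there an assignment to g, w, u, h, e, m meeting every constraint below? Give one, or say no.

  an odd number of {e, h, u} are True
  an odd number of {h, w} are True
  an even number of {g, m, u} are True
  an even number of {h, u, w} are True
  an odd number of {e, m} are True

g = True, w = False, u = True, h = True, e = True, m = False

{e, h, u}: 3 true → odd ✓
{h, w}: 1 true → odd ✓
{g, m, u}: 2 true → even ✓
{h, u, w}: 2 true → even ✓
{e, m}: 1 true → odd ✓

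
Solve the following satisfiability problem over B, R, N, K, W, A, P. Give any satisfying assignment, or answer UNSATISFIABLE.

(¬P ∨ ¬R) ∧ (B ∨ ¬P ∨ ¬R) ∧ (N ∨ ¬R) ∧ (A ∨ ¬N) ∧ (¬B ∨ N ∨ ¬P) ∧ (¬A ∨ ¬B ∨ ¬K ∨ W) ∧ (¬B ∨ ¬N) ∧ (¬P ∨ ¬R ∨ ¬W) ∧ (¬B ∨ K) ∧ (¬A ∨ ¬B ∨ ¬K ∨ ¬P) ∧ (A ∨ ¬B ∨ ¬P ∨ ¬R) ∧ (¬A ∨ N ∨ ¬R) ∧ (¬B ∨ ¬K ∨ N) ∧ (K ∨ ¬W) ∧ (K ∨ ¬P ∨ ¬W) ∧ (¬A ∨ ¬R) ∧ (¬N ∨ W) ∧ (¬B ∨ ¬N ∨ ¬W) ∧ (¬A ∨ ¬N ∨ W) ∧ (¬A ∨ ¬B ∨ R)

B = False, R = False, N = False, K = True, W = False, A = False, P = True

Try B = True:
  (¬B ∨ ¬N) forces N = False.
  (N ∨ ¬R) forces R = False.
  (¬B ∨ N ∨ ¬P) forces P = False.
  (¬B ∨ K) forces K = True.
  clause (¬B ∨ ¬K ∨ N) is falsified — backtrack.
So B = False.
Try R = True:
  (¬P ∨ ¬R) forces P = False.
  (N ∨ ¬R) forces N = True.
  (A ∨ ¬N) forces A = True.
  clause (¬A ∨ ¬R) is falsified — backtrack.
So R = False.
Set N = False.
Set K = True.
Set W = False.
Set A = False.
Set P = True.
All clauses satisfied.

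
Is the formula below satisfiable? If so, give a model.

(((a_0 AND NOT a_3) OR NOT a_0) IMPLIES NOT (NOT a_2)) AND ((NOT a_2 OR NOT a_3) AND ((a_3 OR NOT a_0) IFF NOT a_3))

a_0=F; a_2=T; a_3=F

  ((a_0 AND NOT a_3) OR NOT a_0) IMPLIES NOT (NOT a_2) = True
    (a_0 AND NOT a_3) OR NOT a_0 = True
      a_0 AND NOT a_3 = False
        NOT a_3 = True
      NOT a_0 = True
    NOT (NOT a_2) = True
      NOT a_2 = False
  (NOT a_2 OR NOT a_3) AND ((a_3 OR NOT a_0) IFF NOT a_3) = True
    NOT a_2 OR NOT a_3 = True
      NOT a_2 = False
      NOT a_3 = True
    (a_3 OR NOT a_0) IFF NOT a_3 = True
      a_3 OR NOT a_0 = True
        NOT a_0 = True
      NOT a_3 = True
Both conjuncts True, so the formula holds.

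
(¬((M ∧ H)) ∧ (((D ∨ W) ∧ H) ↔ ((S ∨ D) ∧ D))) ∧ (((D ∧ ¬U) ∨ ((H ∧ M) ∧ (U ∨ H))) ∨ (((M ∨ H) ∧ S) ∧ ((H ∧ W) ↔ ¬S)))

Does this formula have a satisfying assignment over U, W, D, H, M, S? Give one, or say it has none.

U: False, W: False, D: True, H: True, M: False, S: True

  ¬((M ∧ H)) ∧ (((D ∨ W) ∧ H) ↔ ((S ∨ D) ∧ D)) = True
    ¬((M ∧ H)) = True
      M ∧ H = False
    ((D ∨ W) ∧ H) ↔ ((S ∨ D) ∧ D) = True
      (D ∨ W) ∧ H = True
        D ∨ W = True
      (S ∨ D) ∧ D = True
        S ∨ D = True
  ((D ∧ ¬U) ∨ ((H ∧ M) ∧ (U ∨ H))) ∨ (((M ∨ H) ∧ S) ∧ ((H ∧ W) ↔ ¬S)) = True
    (D ∧ ¬U) ∨ ((H ∧ M) ∧ (U ∨ H)) = True
      D ∧ ¬U = True
        ¬U = True
      (H ∧ M) ∧ (U ∨ H) = False
        H ∧ M = False
        U ∨ H = True
    ((M ∨ H) ∧ S) ∧ ((H ∧ W) ↔ ¬S) = True
      (M ∨ H) ∧ S = True
        M ∨ H = True
      (H ∧ W) ↔ ¬S = True
        H ∧ W = False
        ¬S = False
Both conjuncts True, so the formula holds.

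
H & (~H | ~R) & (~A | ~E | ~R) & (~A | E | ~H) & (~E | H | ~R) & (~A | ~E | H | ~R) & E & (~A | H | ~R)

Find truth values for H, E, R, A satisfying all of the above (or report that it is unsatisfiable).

Unit clause (H) forces H = True.
In (~H | ~R) only ~R is left, so R = False.
Unit clause (E) forces E = True.
Set A = True.
Check each clause:
  (H): H holds.
  (~H | ~R): ~R holds.
  (~A | ~E | ~R): ~R holds.
  (~A | E | ~H): E holds.
  (~E | H | ~R): H holds.
  (~A | ~E | H | ~R): H holds.
  (E): E holds.
  (~A | H | ~R): H holds.
All clauses satisfied.

H = True, E = True, R = False, A = True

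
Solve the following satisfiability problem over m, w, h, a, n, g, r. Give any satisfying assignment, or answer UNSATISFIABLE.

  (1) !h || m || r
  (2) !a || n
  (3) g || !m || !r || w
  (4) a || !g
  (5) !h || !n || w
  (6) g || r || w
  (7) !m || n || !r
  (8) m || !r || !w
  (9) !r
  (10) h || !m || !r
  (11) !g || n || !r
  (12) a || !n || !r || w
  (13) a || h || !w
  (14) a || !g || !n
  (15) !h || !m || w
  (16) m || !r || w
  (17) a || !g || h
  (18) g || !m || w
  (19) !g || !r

m = True, w = True, h = True, a = False, n = False, g = False, r = False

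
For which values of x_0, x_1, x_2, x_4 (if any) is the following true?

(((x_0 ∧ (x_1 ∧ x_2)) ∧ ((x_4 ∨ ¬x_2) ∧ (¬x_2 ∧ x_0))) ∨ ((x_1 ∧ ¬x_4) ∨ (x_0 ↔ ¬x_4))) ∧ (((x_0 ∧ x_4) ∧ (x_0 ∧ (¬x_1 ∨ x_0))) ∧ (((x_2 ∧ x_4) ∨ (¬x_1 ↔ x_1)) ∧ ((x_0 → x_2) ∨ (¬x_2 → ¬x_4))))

Case x_4 = True: the formula simplifies to (((x_0 ∧ (x_1 ∧ x_2)) ∧ (¬x_2 ∧ x_0)) ∨ ¬x_0) ∧ ((x_0 ∧ (x_0 ∧ (¬x_1 ∨ x_0))) ∧ ((x_2 ∨ (¬x_1 ↔ x_1)) ∧ ((x_0 → x_2) ∨ x_2))).
  x_0 = True: simplifies to ((x_1 ∧ x_2) ∧ ¬x_2) ∧ ((x_2 ∨ (¬x_1 ↔ x_1)) ∧ (x_2 ∨ x_2)).
    x_2 = True: the conjunct ¬x_2 is False.
    x_2 = False: the conjunct x_2 is False.
  x_0 = False: the conjunct x_0 is False.
Case x_4 = False: the conjunct x_4 is False.
Both cases fail — unsatisfiable.

Unsatisfiable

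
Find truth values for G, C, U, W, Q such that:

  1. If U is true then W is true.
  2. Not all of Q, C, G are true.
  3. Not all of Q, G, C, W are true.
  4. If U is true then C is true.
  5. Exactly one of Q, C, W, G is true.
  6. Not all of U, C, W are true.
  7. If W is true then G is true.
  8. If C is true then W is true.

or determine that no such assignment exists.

G = True; C = False; U = False; W = False; Q = False

  (1) U=F ⇒ W: vacuous ✓
  (2) {Q, C, G}: 1/3 true — not all ✓
  (3) {Q, G, C, W}: 1/4 true — not all ✓
  (4) U=F ⇒ C: vacuous ✓
  (5) {Q, C, W, G}: 1 true — exactly one ✓
  (6) {U, C, W}: 0/3 true — not all ✓
  (7) W=F ⇒ G: vacuous ✓
  (8) C=F ⇒ W: vacuous ✓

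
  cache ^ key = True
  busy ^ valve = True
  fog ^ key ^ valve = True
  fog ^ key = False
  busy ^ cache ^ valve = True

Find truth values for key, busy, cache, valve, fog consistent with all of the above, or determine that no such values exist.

key = True, busy = False, cache = False, valve = True, fog = True

cache ^ key = F ^ T = True ✓
busy ^ valve = F ^ T = True ✓
fog ^ key ^ valve = T ^ T ^ T = True ✓
fog ^ key = T ^ T = False ✓
busy ^ cache ^ valve = F ^ F ^ T = True ✓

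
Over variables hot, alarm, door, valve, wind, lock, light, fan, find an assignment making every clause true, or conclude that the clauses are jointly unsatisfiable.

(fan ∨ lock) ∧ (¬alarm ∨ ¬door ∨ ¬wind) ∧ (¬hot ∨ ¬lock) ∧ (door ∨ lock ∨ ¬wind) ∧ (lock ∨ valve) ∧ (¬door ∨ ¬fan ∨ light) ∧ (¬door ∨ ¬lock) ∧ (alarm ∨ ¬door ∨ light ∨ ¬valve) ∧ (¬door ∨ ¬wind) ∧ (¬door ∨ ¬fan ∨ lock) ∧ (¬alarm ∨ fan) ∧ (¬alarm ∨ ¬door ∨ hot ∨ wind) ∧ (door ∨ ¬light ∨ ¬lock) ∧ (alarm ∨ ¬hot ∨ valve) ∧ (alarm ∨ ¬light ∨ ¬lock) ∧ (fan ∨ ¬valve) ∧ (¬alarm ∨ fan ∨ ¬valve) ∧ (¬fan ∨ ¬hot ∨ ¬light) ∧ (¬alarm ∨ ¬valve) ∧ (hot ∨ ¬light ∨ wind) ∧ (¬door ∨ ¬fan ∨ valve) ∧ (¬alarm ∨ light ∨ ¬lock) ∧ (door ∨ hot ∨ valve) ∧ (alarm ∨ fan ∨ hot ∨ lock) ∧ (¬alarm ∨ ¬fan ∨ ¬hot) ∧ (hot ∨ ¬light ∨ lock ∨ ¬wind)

hot: False, alarm: False, door: False, valve: True, wind: False, lock: False, light: False, fan: True

Set hot = False.
Try alarm = True:
  (¬alarm ∨ fan) forces fan = True.
  (¬alarm ∨ ¬valve) forces valve = False.
  (lock ∨ valve) forces lock = True.
  (¬door ∨ ¬lock) forces door = False.
  clause (door ∨ hot ∨ valve) is falsified — backtrack.
So alarm = False.
Set door = False.
  then (door ∨ hot ∨ valve) forces valve = True.
  then (fan ∨ ¬valve) forces fan = True.
Set wind = False.
  then (hot ∨ ¬light ∨ wind) forces light = False.
Set lock = False.
All clauses satisfied.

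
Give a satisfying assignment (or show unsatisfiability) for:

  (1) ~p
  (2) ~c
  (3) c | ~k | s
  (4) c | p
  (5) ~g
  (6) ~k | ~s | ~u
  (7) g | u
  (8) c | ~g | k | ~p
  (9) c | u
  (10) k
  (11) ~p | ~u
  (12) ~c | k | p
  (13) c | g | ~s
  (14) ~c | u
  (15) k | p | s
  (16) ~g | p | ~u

The formula is unsatisfiable.

Case p = True:
  Clause (~p) is falsified — contradiction.
Case p = False:
  (~c) forces c = False.
  Clause (c | p) is falsified — contradiction.
Both cases fail, so the formula is unsatisfiable.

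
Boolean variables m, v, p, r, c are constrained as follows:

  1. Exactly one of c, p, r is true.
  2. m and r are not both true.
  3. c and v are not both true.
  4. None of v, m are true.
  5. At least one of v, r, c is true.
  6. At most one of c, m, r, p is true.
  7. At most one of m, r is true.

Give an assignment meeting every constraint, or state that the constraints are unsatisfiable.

m = False, v = False, p = False, r = False, c = True

  (1) {c, p, r}: 1 true — exactly one ✓
  (2) m=F, r=F — not both ✓
  (3) c=T, v=F — not both ✓
  (4) {v, m}: 0 true — none ✓
  (5) {v, r, c}: 1 true — at least one ✓
  (6) {c, m, r, p}: 1 true — at most one ✓
  (7) {m, r}: 0 true — at most one ✓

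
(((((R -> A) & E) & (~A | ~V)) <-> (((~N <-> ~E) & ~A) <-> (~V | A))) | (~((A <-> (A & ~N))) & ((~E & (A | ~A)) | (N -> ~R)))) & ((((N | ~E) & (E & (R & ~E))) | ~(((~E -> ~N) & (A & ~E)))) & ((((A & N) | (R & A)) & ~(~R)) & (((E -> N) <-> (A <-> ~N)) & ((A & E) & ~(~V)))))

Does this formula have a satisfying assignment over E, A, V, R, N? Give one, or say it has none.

Case E = True: the formula simplifies to ((((R -> A) & (~A | ~V)) <-> ((N & ~A) <-> (~V | A))) | (~((A <-> (A & ~N))) & (N -> ~R))) & ((((A & N) | (R & A)) & ~(~R)) & ((N <-> (A <-> ~N)) & (A & ~(~V)))).
  A = True: simplifies to (V | (~(~N) & (N -> ~R))) & (((N | R) & ~(~R)) & ((N <-> ~N) & ~(~V))).
    N = True: the conjunct N <-> ~N becomes True <-> ~True = False.
    N = False: the conjunct N <-> ~N becomes False <-> ~False = False.
  A = False: the conjunct (A & N) | (R & A) becomes (False & N) | (R & False) = False.
Case E = False: the conjunct E is False.
Both cases fail — unsatisfiable.

UNSATISFIABLE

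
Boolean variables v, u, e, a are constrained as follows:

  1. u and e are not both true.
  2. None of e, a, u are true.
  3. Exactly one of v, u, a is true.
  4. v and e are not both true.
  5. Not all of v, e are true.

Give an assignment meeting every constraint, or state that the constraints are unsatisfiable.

v = True; u = False; e = False; a = False

  (1) u=F, e=F — not both ✓
  (2) {e, a, u}: 0 true — none ✓
  (3) {v, u, a}: 1 true — exactly one ✓
  (4) v=T, e=F — not both ✓
  (5) {v, e}: 1/2 true — not all ✓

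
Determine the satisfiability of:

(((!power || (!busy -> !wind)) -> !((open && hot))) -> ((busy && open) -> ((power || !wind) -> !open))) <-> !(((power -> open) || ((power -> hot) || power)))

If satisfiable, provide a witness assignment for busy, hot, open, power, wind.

busy = True, hot = False, open = True, power = False, wind = False

  (((!power || (!busy -> !wind)) -> !((open && hot))) -> ((busy && open) -> ((power || !wind) -> !open))) <-> !(((power -> open) || ((power -> hot) || power))) = True
    ((!power || (!busy -> !wind)) -> !((open && hot))) -> ((busy && open) -> ((power || !wind) -> !open)) = False
      (!power || (!busy -> !wind)) -> !((open && hot)) = True
        !power || (!busy -> !wind) = True
          !power = True
          !busy -> !wind = True
            !busy = False
            !wind = True
        !((open && hot)) = True
          open && hot = False
      (busy && open) -> ((power || !wind) -> !open) = False
        busy && open = True
        (power || !wind) -> !open = False
          power || !wind = True
            !wind = True
          !open = False
    !(((power -> open) || ((power -> hot) || power))) = False
      (power -> open) || ((power -> hot) || power) = True
        power -> open = True
        (power -> hot) || power = True
          power -> hot = True
The formula evaluates to True.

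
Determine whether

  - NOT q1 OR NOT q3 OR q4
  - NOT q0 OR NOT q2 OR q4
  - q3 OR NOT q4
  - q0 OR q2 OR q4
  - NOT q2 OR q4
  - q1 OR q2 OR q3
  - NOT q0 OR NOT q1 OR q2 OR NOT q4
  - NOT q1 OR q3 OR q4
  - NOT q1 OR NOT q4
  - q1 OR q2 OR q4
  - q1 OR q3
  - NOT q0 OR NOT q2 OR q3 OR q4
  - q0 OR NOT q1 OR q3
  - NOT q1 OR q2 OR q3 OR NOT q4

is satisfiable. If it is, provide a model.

q0: True; q1: False; q2: True; q3: True; q4: True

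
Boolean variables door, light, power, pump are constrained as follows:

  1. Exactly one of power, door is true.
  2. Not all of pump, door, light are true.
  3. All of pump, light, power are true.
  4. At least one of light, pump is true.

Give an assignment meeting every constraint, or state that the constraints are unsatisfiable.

door=F, light=T, power=T, pump=T

  (1) {power, door}: 1 true — exactly one ✓
  (2) {pump, door, light}: 2/3 true — not all ✓
  (3) {pump, light, power}: all 3 true ✓
  (4) {light, pump}: 2 true — at least one ✓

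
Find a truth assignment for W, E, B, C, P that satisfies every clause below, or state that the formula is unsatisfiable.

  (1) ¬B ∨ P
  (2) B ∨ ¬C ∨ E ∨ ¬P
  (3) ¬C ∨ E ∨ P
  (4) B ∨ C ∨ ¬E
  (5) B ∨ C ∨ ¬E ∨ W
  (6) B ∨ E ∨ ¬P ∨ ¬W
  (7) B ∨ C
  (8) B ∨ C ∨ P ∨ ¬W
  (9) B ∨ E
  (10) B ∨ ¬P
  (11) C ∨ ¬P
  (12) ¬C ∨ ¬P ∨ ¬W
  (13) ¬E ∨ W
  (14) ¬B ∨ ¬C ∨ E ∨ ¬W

Set W = True.
Set E = True.
Try B = True:
  (¬B ∨ P) forces P = True.
  (C ∨ ¬P) forces C = True.
  clause (¬C ∨ ¬P ∨ ¬W) is falsified — backtrack.
So B = False.
  then (B ∨ C ∨ ¬E) forces C = True.
  then (B ∨ ¬P) forces P = False.
All clauses satisfied.

W = True, E = True, B = False, C = True, P = False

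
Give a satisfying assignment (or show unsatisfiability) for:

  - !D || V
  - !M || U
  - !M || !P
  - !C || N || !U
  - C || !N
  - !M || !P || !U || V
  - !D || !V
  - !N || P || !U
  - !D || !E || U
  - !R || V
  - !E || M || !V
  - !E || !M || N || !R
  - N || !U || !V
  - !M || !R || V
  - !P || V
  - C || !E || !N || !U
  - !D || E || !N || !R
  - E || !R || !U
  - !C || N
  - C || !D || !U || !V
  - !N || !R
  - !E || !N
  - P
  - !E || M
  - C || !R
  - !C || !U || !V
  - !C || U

Unit clause (P) forces P = True.
In (!M || !P) only !M is left, so M = False.
In (!P || V) only V is left, so V = True.
In (!E || M) only !E is left, so E = False.
In (!D || !V) only !D is left, so D = False.
Set N = False.
  then (N || !U || !V) forces U = False.
  then (!C || N) forces C = False.
  then (C || !R) forces R = False.
All clauses satisfied.

V=T, P=T, N=F, E=F, C=F, M=F, D=F, R=F, U=F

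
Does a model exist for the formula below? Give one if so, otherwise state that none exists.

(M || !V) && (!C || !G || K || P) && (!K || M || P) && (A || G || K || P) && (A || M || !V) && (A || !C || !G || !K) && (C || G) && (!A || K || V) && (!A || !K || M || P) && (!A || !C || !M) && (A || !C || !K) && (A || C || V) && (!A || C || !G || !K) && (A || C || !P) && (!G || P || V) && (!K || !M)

Set K = False.
Set M = True.
Set V = True.
Set A = True.
  then (!A || !C || !M) forces C = False.
  then (C || G) forces G = True.
Set P = False.
All clauses satisfied.

K = False, M = True, V = True, A = True, C = False, G = True, P = False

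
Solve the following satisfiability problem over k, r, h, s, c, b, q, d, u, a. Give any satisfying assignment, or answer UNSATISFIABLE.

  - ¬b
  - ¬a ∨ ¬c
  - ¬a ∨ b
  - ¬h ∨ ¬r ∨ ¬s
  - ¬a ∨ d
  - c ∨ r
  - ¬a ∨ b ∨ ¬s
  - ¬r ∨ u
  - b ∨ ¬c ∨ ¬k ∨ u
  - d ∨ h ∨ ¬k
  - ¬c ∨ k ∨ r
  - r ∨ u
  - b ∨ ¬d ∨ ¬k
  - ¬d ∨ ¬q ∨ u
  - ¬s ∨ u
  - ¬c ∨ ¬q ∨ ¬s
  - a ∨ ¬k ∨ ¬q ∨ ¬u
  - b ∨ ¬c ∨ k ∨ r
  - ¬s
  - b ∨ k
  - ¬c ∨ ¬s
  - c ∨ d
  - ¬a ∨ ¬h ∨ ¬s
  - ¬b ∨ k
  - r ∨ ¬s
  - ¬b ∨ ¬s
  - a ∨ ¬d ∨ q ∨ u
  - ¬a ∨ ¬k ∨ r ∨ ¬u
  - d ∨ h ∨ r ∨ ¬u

Unit clause (¬b) forces b = False.
In (¬a ∨ b) only ¬a is left, so a = False.
Unit clause (¬s) forces s = False.
In (b ∨ k) only k is left, so k = True.
In (b ∨ ¬d ∨ ¬k) only ¬d is left, so d = False.
In (c ∨ d) only c is left, so c = True.
In (b ∨ ¬c ∨ ¬k ∨ u) only u is left, so u = True.
In (d ∨ h ∨ ¬k) only h is left, so h = True.
In (a ∨ ¬k ∨ ¬q ∨ ¬u) only ¬q is left, so q = False.
Set r = True.
All clauses satisfied.

k: True, r: True, h: True, s: False, c: True, b: False, q: False, d: False, u: True, a: False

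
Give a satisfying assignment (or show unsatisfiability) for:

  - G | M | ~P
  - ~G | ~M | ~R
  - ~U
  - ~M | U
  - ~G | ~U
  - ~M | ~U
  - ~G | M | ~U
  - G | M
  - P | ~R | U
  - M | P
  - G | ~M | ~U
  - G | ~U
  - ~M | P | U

G = True; P = True; M = False; R = True; U = False

Unit clause (~U) forces U = False.
In (~M | U) only ~M is left, so M = False.
In (G | M) only G is left, so G = True.
In (M | P) only P is left, so P = True.
Set R = True.
All clauses satisfied.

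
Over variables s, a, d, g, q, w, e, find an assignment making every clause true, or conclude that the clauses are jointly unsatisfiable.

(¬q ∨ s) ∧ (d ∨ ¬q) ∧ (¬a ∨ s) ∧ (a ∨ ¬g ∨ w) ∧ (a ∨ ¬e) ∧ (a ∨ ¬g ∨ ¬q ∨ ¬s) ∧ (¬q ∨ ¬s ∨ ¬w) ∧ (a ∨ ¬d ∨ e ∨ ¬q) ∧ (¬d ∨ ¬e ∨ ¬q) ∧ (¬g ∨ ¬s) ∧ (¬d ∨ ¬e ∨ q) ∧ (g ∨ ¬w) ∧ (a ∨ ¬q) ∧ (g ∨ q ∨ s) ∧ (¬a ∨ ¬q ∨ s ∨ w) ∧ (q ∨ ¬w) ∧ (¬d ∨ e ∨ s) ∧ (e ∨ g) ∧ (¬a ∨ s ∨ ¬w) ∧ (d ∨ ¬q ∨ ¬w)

Set s = True.
  then (¬g ∨ ¬s) forces g = False.
  then (g ∨ ¬w) forces w = False.
  then (e ∨ g) forces e = True.
  then (a ∨ ¬e) forces a = True.
Try d = True:
  (¬d ∨ ¬e ∨ ¬q) forces q = False.
  clause (¬d ∨ ¬e ∨ q) is falsified — backtrack.
So d = False.
  then (d ∨ ¬q) forces q = False.
All clauses satisfied.

s: True; a: True; d: False; g: False; q: False; w: False; e: True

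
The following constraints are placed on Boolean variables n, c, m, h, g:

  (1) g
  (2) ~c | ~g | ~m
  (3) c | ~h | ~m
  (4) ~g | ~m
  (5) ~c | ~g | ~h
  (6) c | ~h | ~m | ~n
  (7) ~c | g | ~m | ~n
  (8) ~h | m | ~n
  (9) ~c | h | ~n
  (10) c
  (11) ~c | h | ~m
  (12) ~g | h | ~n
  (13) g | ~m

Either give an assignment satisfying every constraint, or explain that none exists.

Unit clause (g) forces g = True.
In (~g | ~m) only ~m is left, so m = False.
Unit clause (c) forces c = True.
In (~c | ~g | ~h) only ~h is left, so h = False.
In (~c | h | ~n) only ~n is left, so n = False.
All clauses satisfied.

n=F, c=T, m=F, h=F, g=T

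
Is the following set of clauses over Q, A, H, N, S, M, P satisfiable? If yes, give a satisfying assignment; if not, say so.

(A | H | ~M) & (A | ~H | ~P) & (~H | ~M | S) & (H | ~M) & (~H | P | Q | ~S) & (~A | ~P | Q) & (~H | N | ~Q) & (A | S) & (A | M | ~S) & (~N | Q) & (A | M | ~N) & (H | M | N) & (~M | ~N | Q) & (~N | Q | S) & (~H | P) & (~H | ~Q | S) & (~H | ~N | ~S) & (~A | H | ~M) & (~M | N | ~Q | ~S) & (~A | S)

Q: True, A: True, H: False, N: True, S: True, M: False, P: True

Set Q = True.
Try A = False:
  (A | S) forces S = True.
  (A | M | ~S) forces M = True.
  (A | H | ~M) forces H = True.
  (A | ~H | ~P) forces P = False.
  clause (~H | P) is falsified — backtrack.
So A = True.
  then (~A | S) forces S = True.
Try H = True:
  (~H | N | ~Q) forces N = True.
  clause (~H | ~N | ~S) is falsified — backtrack.
So H = False.
  then (H | ~M) forces M = False.
  then (H | M | N) forces N = True.
Set P = True.
All clauses satisfied.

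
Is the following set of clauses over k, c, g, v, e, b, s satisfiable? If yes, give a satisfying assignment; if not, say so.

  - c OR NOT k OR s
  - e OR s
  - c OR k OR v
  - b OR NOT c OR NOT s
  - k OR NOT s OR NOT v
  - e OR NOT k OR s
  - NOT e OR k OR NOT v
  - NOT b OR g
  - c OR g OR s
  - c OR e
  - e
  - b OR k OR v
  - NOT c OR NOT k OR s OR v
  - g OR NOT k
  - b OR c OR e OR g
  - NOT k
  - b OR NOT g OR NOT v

Unit clause (e) forces e = True.
Unit clause (NOT k) forces k = False.
In (NOT e OR k OR NOT v) only NOT v is left, so v = False.
In (b OR k OR v) only b is left, so b = True.
In (c OR k OR v) only c is left, so c = True.
In (NOT b OR g) only g is left, so g = True.
Set s = True.
All clauses satisfied.

k=F; c=T; g=T; v=F; e=T; b=T; s=T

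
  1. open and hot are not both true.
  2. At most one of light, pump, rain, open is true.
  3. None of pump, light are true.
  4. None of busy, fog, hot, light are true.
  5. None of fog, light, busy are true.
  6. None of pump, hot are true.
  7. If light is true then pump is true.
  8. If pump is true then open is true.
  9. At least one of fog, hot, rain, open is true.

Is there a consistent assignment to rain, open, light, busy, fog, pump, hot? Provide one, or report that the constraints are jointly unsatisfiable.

rain = False, open = True, light = False, busy = False, fog = False, pump = False, hot = False

  (1) open=T, hot=F — not both ✓
  (2) {light, pump, rain, open}: 1 true — at most one ✓
  (3) {pump, light}: 0 true — none ✓
  (4) {busy, fog, hot, light}: 0 true — none ✓
  (5) {fog, light, busy}: 0 true — none ✓
  (6) {pump, hot}: 0 true — none ✓
  (7) light=F ⇒ pump: vacuous ✓
  (8) pump=F ⇒ open: vacuous ✓
  (9) {fog, hot, rain, open}: 1 true — at least one ✓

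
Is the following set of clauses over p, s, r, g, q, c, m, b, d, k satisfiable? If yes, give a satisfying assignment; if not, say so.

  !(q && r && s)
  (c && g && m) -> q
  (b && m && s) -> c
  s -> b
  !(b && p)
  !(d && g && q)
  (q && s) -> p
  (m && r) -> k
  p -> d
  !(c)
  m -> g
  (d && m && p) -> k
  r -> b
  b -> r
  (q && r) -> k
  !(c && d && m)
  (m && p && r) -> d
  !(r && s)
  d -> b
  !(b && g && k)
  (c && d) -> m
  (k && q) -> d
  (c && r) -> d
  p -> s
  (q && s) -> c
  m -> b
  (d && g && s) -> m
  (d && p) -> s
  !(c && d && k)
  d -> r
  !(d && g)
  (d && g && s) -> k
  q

Unit clause (q) forces q = True.
Unit clause (!c) forces c = False.
In (c || !q || !s) only !s is left, so s = False.
In (!p || s) only !p is left, so p = False.
Set r = True.
  then (b || !r) forces b = True.
  then (k || !q || !r) forces k = True.
  then (d || !k || !q) forces d = True.
  then (!d || !g) forces g = False.
  then (g || !m) forces m = False.
All clauses satisfied.

p=F, s=F, r=T, g=F, q=T, c=F, m=F, b=T, d=T, k=T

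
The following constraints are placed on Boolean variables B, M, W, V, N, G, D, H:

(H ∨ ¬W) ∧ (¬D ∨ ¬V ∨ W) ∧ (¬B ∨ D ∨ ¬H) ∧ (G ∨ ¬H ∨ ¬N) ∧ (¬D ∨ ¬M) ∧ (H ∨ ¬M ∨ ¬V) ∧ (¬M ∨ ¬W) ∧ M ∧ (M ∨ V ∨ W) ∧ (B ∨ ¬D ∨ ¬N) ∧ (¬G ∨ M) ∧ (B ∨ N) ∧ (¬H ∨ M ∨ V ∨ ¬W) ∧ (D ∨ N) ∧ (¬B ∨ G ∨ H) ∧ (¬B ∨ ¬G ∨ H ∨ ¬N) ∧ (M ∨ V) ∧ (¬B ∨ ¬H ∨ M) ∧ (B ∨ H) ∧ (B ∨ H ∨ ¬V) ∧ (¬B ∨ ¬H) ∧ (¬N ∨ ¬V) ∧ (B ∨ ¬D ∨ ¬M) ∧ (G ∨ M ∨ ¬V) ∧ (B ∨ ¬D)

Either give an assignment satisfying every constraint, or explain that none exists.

Unit clause (M) forces M = True.
In (¬D ∨ ¬M) only ¬D is left, so D = False.
In (¬M ∨ ¬W) only ¬W is left, so W = False.
In (D ∨ N) only N is left, so N = True.
In (¬N ∨ ¬V) only ¬V is left, so V = False.
Set B = False.
  then (B ∨ H) forces H = True.
  then (G ∨ ¬H ∨ ¬N) forces G = True.
All clauses satisfied.

B=F, M=T, W=F, V=F, N=T, G=T, D=F, H=T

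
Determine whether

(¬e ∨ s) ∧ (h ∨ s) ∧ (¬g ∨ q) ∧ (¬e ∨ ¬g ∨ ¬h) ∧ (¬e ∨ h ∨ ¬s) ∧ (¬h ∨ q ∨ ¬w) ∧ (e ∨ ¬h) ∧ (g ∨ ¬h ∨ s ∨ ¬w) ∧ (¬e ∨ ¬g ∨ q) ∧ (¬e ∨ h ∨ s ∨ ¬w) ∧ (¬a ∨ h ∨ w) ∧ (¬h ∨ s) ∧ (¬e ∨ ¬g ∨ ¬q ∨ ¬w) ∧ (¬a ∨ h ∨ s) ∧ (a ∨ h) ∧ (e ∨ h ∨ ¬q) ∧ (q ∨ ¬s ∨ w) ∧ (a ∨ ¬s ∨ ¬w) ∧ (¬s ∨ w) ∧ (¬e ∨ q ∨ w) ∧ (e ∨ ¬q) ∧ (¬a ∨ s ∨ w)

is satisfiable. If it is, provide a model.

Set e = True.
  then (¬e ∨ s) forces s = True.
  then (¬e ∨ h ∨ ¬s) forces h = True.
  then (¬s ∨ w) forces w = True.
  then (¬e ∨ ¬g ∨ ¬h) forces g = False.
  then (¬h ∨ q ∨ ¬w) forces q = True.
  then (a ∨ ¬s ∨ ¬w) forces a = True.
All clauses satisfied.

e: True; g: False; s: True; h: True; a: True; w: True; q: True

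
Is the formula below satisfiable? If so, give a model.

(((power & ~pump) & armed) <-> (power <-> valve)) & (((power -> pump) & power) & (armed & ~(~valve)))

The formula is unsatisfiable.

Case power = True: the formula simplifies to ((~pump & armed) <-> valve) & (pump & (armed & ~(~valve))).
  pump = True: simplifies to ~valve & (armed & ~(~valve)).
    valve = True: the conjunct ~valve is False.
    valve = False: the conjunct ~(~valve) becomes ~(~False) = False.
  pump = False: the conjunct pump is False.
Case power = False: the conjunct power is False.
Both cases fail — unsatisfiable.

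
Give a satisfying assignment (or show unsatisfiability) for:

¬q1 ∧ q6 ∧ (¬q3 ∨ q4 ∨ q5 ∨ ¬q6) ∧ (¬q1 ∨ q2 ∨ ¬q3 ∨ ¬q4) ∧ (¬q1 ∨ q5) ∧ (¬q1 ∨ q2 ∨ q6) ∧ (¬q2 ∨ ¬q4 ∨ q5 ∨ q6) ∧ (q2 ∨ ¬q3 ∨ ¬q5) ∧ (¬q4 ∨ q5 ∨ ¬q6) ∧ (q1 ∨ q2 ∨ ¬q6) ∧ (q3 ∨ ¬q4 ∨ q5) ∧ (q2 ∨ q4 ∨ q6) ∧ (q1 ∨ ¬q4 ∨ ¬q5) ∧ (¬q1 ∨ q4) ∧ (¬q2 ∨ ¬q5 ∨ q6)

q1=F; q2=T; q3=F; q4=F; q5=T; q6=T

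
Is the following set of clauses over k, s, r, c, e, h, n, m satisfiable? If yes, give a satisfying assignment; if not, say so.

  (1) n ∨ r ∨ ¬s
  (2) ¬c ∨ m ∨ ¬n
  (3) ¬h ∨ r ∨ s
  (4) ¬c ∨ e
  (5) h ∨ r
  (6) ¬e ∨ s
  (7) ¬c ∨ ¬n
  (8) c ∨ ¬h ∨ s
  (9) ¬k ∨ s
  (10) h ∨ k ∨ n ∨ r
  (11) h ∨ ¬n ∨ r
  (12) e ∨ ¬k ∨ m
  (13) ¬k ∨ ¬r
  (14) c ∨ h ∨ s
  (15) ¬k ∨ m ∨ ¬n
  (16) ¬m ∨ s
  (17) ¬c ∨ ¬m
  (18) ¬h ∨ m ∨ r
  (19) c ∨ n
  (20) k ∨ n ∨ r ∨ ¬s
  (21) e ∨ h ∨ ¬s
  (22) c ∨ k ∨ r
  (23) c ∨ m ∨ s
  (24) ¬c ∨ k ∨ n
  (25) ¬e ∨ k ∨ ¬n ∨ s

Set k = False.
Set s = True.
Set r = True.
Try c = True:
  (¬c ∨ e) forces e = True.
  (¬c ∨ ¬n) forces n = False.
  clause (¬c ∨ k ∨ n) is falsified — backtrack.
So c = False.
  then (c ∨ n) forces n = True.
Set e = False.
  then (e ∨ h ∨ ¬s) forces h = True.
Set m = False.
All clauses satisfied.

k = False; s = True; r = True; c = False; e = False; h = True; n = True; m = False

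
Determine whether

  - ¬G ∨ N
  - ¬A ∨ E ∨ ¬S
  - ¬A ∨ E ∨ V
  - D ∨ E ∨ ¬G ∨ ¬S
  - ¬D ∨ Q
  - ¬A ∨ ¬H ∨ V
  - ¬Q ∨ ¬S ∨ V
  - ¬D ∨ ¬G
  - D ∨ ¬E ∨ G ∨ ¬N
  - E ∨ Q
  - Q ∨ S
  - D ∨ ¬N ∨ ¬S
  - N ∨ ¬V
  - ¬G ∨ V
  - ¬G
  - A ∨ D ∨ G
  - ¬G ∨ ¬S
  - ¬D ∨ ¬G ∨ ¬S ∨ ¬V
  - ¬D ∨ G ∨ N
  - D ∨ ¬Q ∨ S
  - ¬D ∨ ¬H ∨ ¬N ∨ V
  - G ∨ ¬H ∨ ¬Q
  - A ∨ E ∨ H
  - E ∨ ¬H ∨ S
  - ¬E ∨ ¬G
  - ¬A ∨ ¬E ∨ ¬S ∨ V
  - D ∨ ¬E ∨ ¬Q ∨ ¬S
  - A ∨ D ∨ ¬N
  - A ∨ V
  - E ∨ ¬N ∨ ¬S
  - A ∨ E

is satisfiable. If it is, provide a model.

D=T; N=T; E=T; Q=T; H=F; V=T; A=F; G=F; S=T

Unit clause (¬G) forces G = False.
Set D = True.
  then (¬D ∨ Q) forces Q = True.
  then (¬D ∨ G ∨ N) forces N = True.
  then (G ∨ ¬H ∨ ¬Q) forces H = False.
Set E = True.
Set V = True.
Set A = False.
Set S = True.
All clauses satisfied.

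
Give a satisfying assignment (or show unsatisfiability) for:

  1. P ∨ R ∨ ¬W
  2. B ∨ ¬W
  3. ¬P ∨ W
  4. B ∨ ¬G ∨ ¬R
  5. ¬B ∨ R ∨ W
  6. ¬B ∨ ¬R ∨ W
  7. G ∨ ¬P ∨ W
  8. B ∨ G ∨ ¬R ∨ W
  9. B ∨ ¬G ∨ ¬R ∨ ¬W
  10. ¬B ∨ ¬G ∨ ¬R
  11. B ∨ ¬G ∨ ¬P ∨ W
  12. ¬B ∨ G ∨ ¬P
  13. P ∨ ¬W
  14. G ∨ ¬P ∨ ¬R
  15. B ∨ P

B: True; W: True; G: True; P: True; R: False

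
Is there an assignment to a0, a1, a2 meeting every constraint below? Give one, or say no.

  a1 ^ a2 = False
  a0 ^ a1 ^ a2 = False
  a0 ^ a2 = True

a0: False, a1: True, a2: True

a1 ^ a2 = T ^ T = False ✓
a0 ^ a1 ^ a2 = F ^ T ^ T = False ✓
a0 ^ a2 = F ^ T = True ✓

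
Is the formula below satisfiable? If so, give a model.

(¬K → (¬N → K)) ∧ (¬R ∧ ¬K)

K: False, R: False, N: True

  ¬K → (¬N → K) = True
    ¬K = True
    ¬N → K = True
      ¬N = False
  ¬R ∧ ¬K = True
    ¬R = True
    ¬K = True
Both conjuncts True, so the formula holds.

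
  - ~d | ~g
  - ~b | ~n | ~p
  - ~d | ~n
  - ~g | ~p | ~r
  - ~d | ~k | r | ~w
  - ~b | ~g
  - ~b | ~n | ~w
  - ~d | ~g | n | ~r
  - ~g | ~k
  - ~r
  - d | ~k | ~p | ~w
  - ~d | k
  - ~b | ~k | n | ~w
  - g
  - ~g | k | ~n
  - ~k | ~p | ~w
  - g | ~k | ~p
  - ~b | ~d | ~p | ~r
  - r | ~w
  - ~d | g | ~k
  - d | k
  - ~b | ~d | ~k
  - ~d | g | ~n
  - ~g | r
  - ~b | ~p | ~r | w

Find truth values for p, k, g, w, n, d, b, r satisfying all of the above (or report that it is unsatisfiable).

No satisfying assignment exists.

Case r = True:
  Clause (~r) is falsified — contradiction.
Case r = False:
  (g) forces g = True.
  Clause (~g | r) is falsified — contradiction.
Both cases fail, so the formula is unsatisfiable.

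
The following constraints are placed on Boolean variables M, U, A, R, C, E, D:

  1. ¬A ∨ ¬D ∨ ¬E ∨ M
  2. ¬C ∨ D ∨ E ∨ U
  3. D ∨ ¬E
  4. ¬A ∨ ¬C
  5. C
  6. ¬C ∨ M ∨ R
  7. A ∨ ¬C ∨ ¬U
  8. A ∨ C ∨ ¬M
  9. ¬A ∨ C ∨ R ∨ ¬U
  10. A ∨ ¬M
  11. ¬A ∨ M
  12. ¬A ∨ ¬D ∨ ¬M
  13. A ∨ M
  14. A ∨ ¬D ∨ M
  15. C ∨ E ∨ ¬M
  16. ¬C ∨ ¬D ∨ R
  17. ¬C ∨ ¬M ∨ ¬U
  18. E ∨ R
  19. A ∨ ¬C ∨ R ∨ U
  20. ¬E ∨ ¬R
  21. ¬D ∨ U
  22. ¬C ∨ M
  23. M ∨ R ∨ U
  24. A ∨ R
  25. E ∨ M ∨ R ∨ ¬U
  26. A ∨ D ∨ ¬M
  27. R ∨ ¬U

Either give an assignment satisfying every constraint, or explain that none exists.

Case M = True:
  (C) forces C = True.
  (¬A ∨ ¬C) forces A = False.
  Clause (A ∨ ¬M) is falsified — contradiction.
Case M = False:
  (C) forces C = True.
  Clause (¬C ∨ M) is falsified — contradiction.
Both cases fail, so the formula is unsatisfiable.

Unsatisfiable — no assignment works.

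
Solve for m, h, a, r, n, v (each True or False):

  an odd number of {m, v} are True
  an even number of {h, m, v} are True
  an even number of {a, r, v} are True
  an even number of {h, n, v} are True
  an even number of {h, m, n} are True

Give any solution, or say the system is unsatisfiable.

Unsatisfiable

Adding constraints 1, 4, 5 mod 2: every variable appears an even number of times on the left, so the left side is 0.
But the right sides sum to 1 (mod 2). 0 ≠ 1 — the system is inconsistent.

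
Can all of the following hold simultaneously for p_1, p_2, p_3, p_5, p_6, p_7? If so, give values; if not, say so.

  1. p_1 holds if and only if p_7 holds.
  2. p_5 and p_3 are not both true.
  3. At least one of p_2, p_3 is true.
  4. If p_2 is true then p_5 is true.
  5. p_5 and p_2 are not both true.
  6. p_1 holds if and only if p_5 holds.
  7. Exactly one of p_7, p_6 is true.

p_1=F, p_2=F, p_3=T, p_5=F, p_6=T, p_7=F

  (1) p_1=F, p_7=F — same ✓
  (2) p_5=F, p_3=T — not both ✓
  (3) {p_2, p_3}: 1 true — at least one ✓
  (4) p_2=F ⇒ p_5: vacuous ✓
  (5) p_5=F, p_2=F — not both ✓
  (6) p_1=F, p_5=F — same ✓
  (7) {p_7, p_6}: 1 true — exactly one ✓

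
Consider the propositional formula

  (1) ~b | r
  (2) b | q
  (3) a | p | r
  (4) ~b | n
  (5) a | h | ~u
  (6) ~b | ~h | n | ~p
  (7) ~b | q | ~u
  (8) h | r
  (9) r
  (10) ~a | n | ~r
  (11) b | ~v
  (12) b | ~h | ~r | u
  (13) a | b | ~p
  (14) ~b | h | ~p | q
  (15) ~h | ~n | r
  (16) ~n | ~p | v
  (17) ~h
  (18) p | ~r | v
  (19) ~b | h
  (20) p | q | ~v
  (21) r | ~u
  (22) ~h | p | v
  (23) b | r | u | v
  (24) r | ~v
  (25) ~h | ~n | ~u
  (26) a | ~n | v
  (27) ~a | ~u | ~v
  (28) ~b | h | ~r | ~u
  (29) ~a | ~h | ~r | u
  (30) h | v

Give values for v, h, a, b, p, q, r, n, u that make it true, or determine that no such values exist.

Unsatisfiable

Case h = True:
  Clause (~h) is falsified — contradiction.
Case h = False:
  (h | r) forces r = True.
  (~b | h) forces b = False.
  (b | q) forces q = True.
  (b | ~v) forces v = False.
  Clause (h | v) is falsified — contradiction.
Both cases fail, so the formula is unsatisfiable.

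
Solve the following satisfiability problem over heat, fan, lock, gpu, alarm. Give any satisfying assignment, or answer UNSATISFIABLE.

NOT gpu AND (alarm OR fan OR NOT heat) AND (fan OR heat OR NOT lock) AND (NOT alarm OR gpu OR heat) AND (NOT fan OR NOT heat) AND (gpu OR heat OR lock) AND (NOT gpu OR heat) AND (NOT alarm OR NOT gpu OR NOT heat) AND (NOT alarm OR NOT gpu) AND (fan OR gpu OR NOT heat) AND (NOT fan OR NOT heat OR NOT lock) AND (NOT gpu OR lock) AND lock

Unit clause (NOT gpu) forces gpu = False.
Unit clause (lock) forces lock = True.
Try heat = True:
  (NOT fan OR NOT heat) forces fan = False.
  clause (fan OR gpu OR NOT heat) is falsified — backtrack.
So heat = False.
  then (fan OR heat OR NOT lock) forces fan = True.
  then (NOT alarm OR gpu OR heat) forces alarm = False.
All clauses satisfied.

heat = False; fan = True; lock = True; gpu = False; alarm = False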